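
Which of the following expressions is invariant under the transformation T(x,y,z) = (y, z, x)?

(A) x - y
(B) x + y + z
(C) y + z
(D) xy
B

Apply T(x,y,z) = (y, z, x) to each option, i.e. replace (x, y, z) by the transformed coordinates.
Substitute the transformed coordinates into each option and compare with the original:
(A) x - y  ->  (y) - (z) = y - z   [differs from x - y: not invariant]
(B) x + y + z  ->  (y) + (z) + (x) = x + y + z   [equals x + y + z: invariant]
(C) y + z  ->  (z) + (x) = x + z   [differs from y + z: not invariant]
(D) xy  ->  (y)(z) = yz   [differs from xy: not invariant]

Only option (B), x + y + z, is unchanged by the transformation.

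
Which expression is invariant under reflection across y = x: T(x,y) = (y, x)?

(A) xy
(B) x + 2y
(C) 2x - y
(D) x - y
A

The map is reflection across y = x: T(x,y) = (y, x).
Substitute the transformed coordinates into each option and compare with the original:
(A) xy  ->  (y)(x) = xy   [equals xy: invariant]
(B) x + 2y  ->  (y) + 2(x) = 2x + y   [differs from x + 2y: not invariant]
(C) 2x - y  ->  2(y) - (x) = -x + 2y   [differs from 2x - y: not invariant]
(D) x - y  ->  (y) - (x) = -x + y   [differs from x - y: not invariant]

Only option (A), xy, is unchanged by the transformation.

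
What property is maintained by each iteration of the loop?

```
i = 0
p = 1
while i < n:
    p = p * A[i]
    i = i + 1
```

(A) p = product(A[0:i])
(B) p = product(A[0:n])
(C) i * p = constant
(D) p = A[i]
A

A loop invariant must hold before the first iteration and be re-established by every execution of the body.

(A) p = product(A[0:i]): Initially i = 0 and p = 1 = product of the empty slice A[0:0]. If p = product(A[0:i]) holds at the top of an iteration, the body sets p to product(A[0:i]) * A[i] = product(A[0:i+1]) and then i to i+1, so the property is restored. At exit i = n, giving p = product(A[0:n]).

The other options fail:
(B) p = product(A[0:n]): false before the loop (p = 1, not the full product) -- it only becomes true at exit.
(C) i * p = constant: initially i * p = 0, but after one iteration it is 1 * A[0], which is nonzero in general.
(D) p = A[i]: after the first iteration p = A[0] but i = 1; in general p is a product of several elements, not a single one.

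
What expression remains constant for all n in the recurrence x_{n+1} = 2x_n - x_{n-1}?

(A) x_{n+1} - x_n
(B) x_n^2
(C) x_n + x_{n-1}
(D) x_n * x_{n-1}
A

For the recurrence x_{n+1} = 2x_n - x_{n-1}:

If x_{n+1} = 2x_n - x_{n-1}, then:
x_{n+1} - x_n = x_n - x_{n-1}
The first difference is constant throughout the sequence.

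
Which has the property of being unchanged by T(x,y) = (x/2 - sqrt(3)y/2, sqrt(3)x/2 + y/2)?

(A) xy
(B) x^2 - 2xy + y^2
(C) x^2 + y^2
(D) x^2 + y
C

An expression E(x,y) is invariant under T if E(T(x,y)) = E(x,y). Here T(x,y) = (x/2 - sqrt(3)y/2, sqrt(3)x/2 + y/2).
Substitute the transformed coordinates into each option and compare with the original:
(A) xy  ->  (x/2 - sqrt(3)y/2)(sqrt(3)x/2 + y/2) = sqrt(3)x^2/4 - xy/2 - sqrt(3)y^2/4   [differs from xy: not invariant]
(B) x^2 - 2xy + y^2  ->  (x/2 - sqrt(3)y/2)^2 - 2(x/2 - sqrt(3)y/2)(sqrt(3)x/2 + y/2) + (sqrt(3)x/2 + y/2)^2 = -sqrt(3)x^2/2 + x^2 + xy + sqrt(3)y^2/2 + y^2   [differs from x^2 - 2xy + y^2: not invariant]
(C) x^2 + y^2  ->  (x/2 - sqrt(3)y/2)^2 + (sqrt(3)x/2 + y/2)^2 = x^2 + y^2   [equals x^2 + y^2: invariant]
(D) x^2 + y  ->  (x/2 - sqrt(3)y/2)^2 + (sqrt(3)x/2 + y/2) = x^2/4 - sqrt(3)xy/2 + sqrt(3)x/2 + 3y^2/4 + y/2   [differs from x^2 + y: not invariant]

Only option (C), x^2 + y^2, is unchanged by the transformation.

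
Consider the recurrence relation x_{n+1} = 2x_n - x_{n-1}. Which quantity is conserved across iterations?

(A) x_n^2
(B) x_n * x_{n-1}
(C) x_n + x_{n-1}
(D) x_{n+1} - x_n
D

For the recurrence x_{n+1} = 2x_n - x_{n-1}:

If x_{n+1} = 2x_n - x_{n-1}, then:
x_{n+1} - x_n = x_n - x_{n-1}
The first difference is constant throughout the sequence.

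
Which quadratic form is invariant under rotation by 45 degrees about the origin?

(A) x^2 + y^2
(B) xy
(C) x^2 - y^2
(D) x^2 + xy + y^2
A

Rotation by 45 degrees sends (x, y) to (sqrt(2)x/2 - sqrt(2)y/2, sqrt(2)x/2 + sqrt(2)y/2).
Substitute the transformed coordinates into each option and compare with the original:
(A) x^2 + y^2  ->  (sqrt(2)x/2 - sqrt(2)y/2)^2 + (sqrt(2)x/2 + sqrt(2)y/2)^2 = x^2 + y^2   [equals x^2 + y^2: invariant]
(B) xy  ->  (sqrt(2)x/2 - sqrt(2)y/2)(sqrt(2)x/2 + sqrt(2)y/2) = x^2/2 - y^2/2   [differs from xy: not invariant]
(C) x^2 - y^2  ->  (sqrt(2)x/2 - sqrt(2)y/2)^2 - (sqrt(2)x/2 + sqrt(2)y/2)^2 = -2xy   [differs from x^2 - y^2: not invariant]
(D) x^2 + xy + y^2  ->  (sqrt(2)x/2 - sqrt(2)y/2)^2 + (sqrt(2)x/2 - sqrt(2)y/2)(sqrt(2)x/2 + sqrt(2)y/2) + (sqrt(2)x/2 + sqrt(2)y/2)^2 = 3x^2/2 + y^2/2   [differs from x^2 + xy + y^2: not invariant]

Only option (A), x^2 + y^2, is unchanged by the transformation.
x^2 + y^2 is the squared distance from the origin, which rotations preserve.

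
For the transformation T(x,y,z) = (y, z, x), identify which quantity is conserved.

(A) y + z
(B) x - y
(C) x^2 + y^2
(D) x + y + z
D

Apply T(x,y,z) = (y, z, x) to each option, i.e. replace (x, y, z) by the transformed coordinates.
Substitute the transformed coordinates into each option and compare with the original:
(A) y + z  ->  (z) + (x) = x + z   [differs from y + z: not invariant]
(B) x - y  ->  (y) - (z) = y - z   [differs from x - y: not invariant]
(C) x^2 + y^2  ->  (y)^2 + (z)^2 = y^2 + z^2   [differs from x^2 + y^2: not invariant]
(D) x + y + z  ->  (y) + (z) + (x) = x + y + z   [equals x + y + z: invariant]

Only option (D), x + y + z, is unchanged by the transformation.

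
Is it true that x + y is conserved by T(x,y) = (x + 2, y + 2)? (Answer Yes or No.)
No

Substitute T(x,y) = (x + 2, y + 2) into the expression and compare with the original.

Original: x + y
After applying T: (x + 2) + (y + 2) = x + y + 4

This differs from the original x + y (difference: 4), so the expression is NOT invariant.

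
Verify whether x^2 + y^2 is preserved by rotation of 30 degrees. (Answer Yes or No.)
Yes

Applying rotation by 30 degrees: x' = x*cos(30 degrees) - y*sin(30 degrees) = sqrt(3)x/2 - y/2, y' = x*sin(30 degrees) + y*cos(30 degrees) = x/2 + sqrt(3)y/2

Substituting into x^2 + y^2:
(sqrt(3)x/2 - y/2)^2 + (x/2 + sqrt(3)y/2)^2
= x^2 + y^2

This equals the original expression x^2 + y^2, so it IS invariant.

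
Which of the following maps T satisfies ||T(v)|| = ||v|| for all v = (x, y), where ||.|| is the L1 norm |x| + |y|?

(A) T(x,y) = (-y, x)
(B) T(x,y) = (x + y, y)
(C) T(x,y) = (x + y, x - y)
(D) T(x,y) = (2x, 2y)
A

A transformation preserves a norm if ||T(v)|| = ||v|| for every v; a single vector where the norm changes rules an option out.

(A) T(x,y) = (-y, x): preserves the norm -- it only permutes the coordinates and/or flips signs, which leaves |x| + |y| unchanged.
(B) T(x,y) = (x + y, y): v = (0, 1) has norm |0| + |1| = 1, but T(v) = (1, 1) has norm 2 -- not preserved.
(C) T(x,y) = (x + y, x - y): v = (1, 0) has norm |1| + |0| = 1, but T(v) = (1, 1) has norm 2 -- not preserved.
(D) T(x,y) = (2x, 2y): v = (1, 0) has norm |1| + |0| = 1, but T(v) = (2, 0) has norm 2 -- not preserved.

Therefore the answer is (A).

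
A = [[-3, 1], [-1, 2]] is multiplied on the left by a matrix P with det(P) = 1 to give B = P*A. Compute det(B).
-5

By the multiplicative property of determinants, det(B) = det(P*A) = det(P) * det(A) = det(A),
so the determinant is invariant under multiplication by any determinant-1 matrix; we just need det(A).

det(A) = (-3)(2) - (1)(-1) = -6 - (-1) = -5

Therefore det(B) = 1 * (-5) = -5.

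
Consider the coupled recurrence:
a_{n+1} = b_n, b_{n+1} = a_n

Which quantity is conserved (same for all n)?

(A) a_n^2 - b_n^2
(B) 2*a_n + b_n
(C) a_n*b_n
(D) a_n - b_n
C

Replace a_n by a_{n+1} = b_n and b_n by b_{n+1} = a_n in each option and simplify:
(A) a_n^2 - b_n^2  ->  (b_n)^2 - (a_n)^2 = -a_n^2 + b_n^2   [not conserved]
(B) 2*a_n + b_n  ->  2*(b_n) + (a_n) = a_n + 2*b_n   [not conserved]
(C) a_n*b_n  ->  (b_n)*(a_n) = a_n*b_n   [conserved]
(D) a_n - b_n  ->  (b_n) - (a_n) = -a_n + b_n   [not conserved]

Only (C) a_n*b_n returns to itself after one step, so it is the conserved quantity.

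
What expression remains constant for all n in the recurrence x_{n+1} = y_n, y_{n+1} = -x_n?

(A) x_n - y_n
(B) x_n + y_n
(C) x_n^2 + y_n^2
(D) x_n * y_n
C

For the recurrence x_{n+1} = y_n, y_{n+1} = -x_n:

x_{n+1}^2 + y_{n+1}^2 = y_n^2 + (-x_n)^2 = x_n^2 + y_n^2
The sum of squares is conserved (like energy in a harmonic oscillator).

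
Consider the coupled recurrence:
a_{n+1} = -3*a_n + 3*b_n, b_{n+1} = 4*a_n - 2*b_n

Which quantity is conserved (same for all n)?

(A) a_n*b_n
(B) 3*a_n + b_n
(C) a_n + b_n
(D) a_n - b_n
C

Replace a_n by a_{n+1} = -3*a_n + 3*b_n and b_n by b_{n+1} = 4*a_n - 2*b_n in each option and simplify:
(A) a_n*b_n  ->  (-3*a_n + 3*b_n)*(4*a_n - 2*b_n) = -12*a_n^2 + 18*a_n*b_n - 6*b_n^2   [not conserved]
(B) 3*a_n + b_n  ->  3*(-3*a_n + 3*b_n) + (4*a_n - 2*b_n) = -5*a_n + 7*b_n   [not conserved]
(C) a_n + b_n  ->  (-3*a_n + 3*b_n) + (4*a_n - 2*b_n) = a_n + b_n   [conserved]
(D) a_n - b_n  ->  (-3*a_n + 3*b_n) - (4*a_n - 2*b_n) = -7*a_n + 5*b_n   [not conserved]

Only (C) a_n + b_n returns to itself after one step, so it is the conserved quantity.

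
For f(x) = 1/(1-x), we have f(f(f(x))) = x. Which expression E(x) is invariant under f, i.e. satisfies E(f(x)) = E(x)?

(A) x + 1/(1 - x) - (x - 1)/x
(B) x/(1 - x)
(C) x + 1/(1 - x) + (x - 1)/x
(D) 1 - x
C

Replace x by f(x) = 1/(1 - x) in each option and simplify. As a quick numerical cross-check, also compare E(5) with E(f(5)) = E(-1/4).

(A) x + 1/(1 - x) - (x - 1)/x  ->  (1/(1 - x)) + 1/(1 - (1/(1 - x))) - ((1/(1 - x)) - 1)/(1/(1 - x)) = (x^2(1 - x) - x + (x - 1)^2)/(x(x - 1)); check: E(5) = 79/20 but E(-1/4) = -89/20.   [not invariant]
(B) x/(1 - x)  ->  (1/(1 - x))/(1 - (1/(1 - x))) = -1/x; check: E(5) = -5/4 but E(-1/4) = -1/5.   [not invariant]
(C) x + 1/(1 - x) + (x - 1)/x  ->  (1/(1 - x)) + 1/(1 - (1/(1 - x))) + ((1/(1 - x)) - 1)/(1/(1 - x)), which simplifies back to x + 1/(1 - x) + (x - 1)/x; check: E(5) = 111/20, E(-1/4) = 111/20.   [invariant]
(D) 1 - x  ->  1 - (1/(1 - x)) = x/(x - 1); check: E(5) = -4 but E(-1/4) = 5/4.   [not invariant]

Only (C) is unchanged. Indeed f(f(x)) = 1/(1 - 1/(1-x)) = (1-x)/(-x) = (x-1)/x, so E(x) = x + f(x) + f(f(x)) is the sum over the whole 3-cycle; applying f just permutes the three terms cyclically (x -> f(x) -> f(f(x)) -> x), leaving the sum unchanged.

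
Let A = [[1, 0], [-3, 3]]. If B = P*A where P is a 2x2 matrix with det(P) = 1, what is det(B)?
3

By the multiplicative property of determinants, det(B) = det(P*A) = det(P) * det(A) = det(A),
so the determinant is invariant under multiplication by any determinant-1 matrix; we just need det(A).

det(A) = (1)(3) - (0)(-3) = 3 - 0 = 3

Therefore det(B) = 1 * 3 = 3.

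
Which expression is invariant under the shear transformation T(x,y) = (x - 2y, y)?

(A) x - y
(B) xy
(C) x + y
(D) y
D

Under the shear T(x,y) = (x - 2y, y):
Substitute the transformed coordinates into each option and compare with the original:
(A) x - y  ->  (x - 2y) - (y) = x - 3y   [differs from x - y: not invariant]
(B) xy  ->  (x - 2y)(y) = xy - 2y^2   [differs from xy: not invariant]
(C) x + y  ->  (x - 2y) + (y) = x - y   [differs from x + y: not invariant]
(D) y  ->  (y) = y   [equals y: invariant]

Only option (D), y, is unchanged by the transformation.
A horizontal shear moves points parallel to the x-axis, so the y-coordinate (and any function of y alone) is unchanged.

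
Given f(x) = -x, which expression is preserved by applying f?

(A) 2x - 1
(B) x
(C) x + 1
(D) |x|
D

For f(x) = -x:
Applying f replaces x by -x. Since |-x| = |x|, the absolute value is unchanged by f, whereas x -> -x, 2x - 1 -> -2x - 1 and x + 1 -> -x + 1 all change.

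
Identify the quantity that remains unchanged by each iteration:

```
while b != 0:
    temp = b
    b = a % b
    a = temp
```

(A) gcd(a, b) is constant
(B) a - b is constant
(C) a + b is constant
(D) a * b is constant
A

A loop invariant must hold before the first iteration and be re-established by every execution of the body.

(A) gcd(a, b) is constant: One iteration replaces (a, b) by (b, a mod b). Since a mod b = a - q*b for an integer q, any common divisor of a and b divides b and a mod b, and conversely; hence gcd(b, a mod b) = gcd(a, b). For instance (33, 6) -> (6, 3) keeps gcd = 3. At exit b = 0 and a = gcd of the original inputs.

The other options fail:
(B) a - b is constant: e.g. (a, b) = (33, 6) -> (6, 3): the difference goes from 27 to 3.
(C) a + b is constant: e.g. (a, b) = (33, 6) -> (6, 3): the sum goes from 39 to 9.
(D) a * b is constant: e.g. (a, b) = (33, 6) -> (6, 3): the product goes from 198 to 18.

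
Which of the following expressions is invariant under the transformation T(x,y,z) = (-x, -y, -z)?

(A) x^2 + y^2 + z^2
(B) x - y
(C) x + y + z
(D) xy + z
A

Apply T(x,y,z) = (-x, -y, -z) to each option, i.e. replace (x, y, z) by the transformed coordinates.
Substitute the transformed coordinates into each option and compare with the original:
(A) x^2 + y^2 + z^2  ->  (-x)^2 + (-y)^2 + (-z)^2 = x^2 + y^2 + z^2   [equals x^2 + y^2 + z^2: invariant]
(B) x - y  ->  (-x) - (-y) = -x + y   [differs from x - y: not invariant]
(C) x + y + z  ->  (-x) + (-y) + (-z) = -x - y - z   [differs from x + y + z: not invariant]
(D) xy + z  ->  (-x)(-y) + (-z) = xy - z   [differs from xy + z: not invariant]

Only option (A), x^2 + y^2 + z^2, is unchanged by the transformation.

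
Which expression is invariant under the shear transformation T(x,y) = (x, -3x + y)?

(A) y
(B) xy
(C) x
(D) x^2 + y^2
C

Under the shear T(x,y) = (x, -3x + y):
Substitute the transformed coordinates into each option and compare with the original:
(A) y  ->  (-3x + y) = -3x + y   [differs from y: not invariant]
(B) xy  ->  (x)(-3x + y) = -3x^2 + xy   [differs from xy: not invariant]
(C) x  ->  (x) = x   [equals x: invariant]
(D) x^2 + y^2  ->  (x)^2 + (-3x + y)^2 = 10x^2 - 6xy + y^2   [differs from x^2 + y^2: not invariant]

Only option (C), x, is unchanged by the transformation.
A vertical shear moves points parallel to the y-axis, so the x-coordinate (and any function of x alone) is unchanged.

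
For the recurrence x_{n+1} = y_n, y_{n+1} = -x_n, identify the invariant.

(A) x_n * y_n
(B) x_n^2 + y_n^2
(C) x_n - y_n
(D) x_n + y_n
B

For the recurrence x_{n+1} = y_n, y_{n+1} = -x_n:

x_{n+1}^2 + y_{n+1}^2 = y_n^2 + (-x_n)^2 = x_n^2 + y_n^2
The sum of squares is conserved (like energy in a harmonic oscillator).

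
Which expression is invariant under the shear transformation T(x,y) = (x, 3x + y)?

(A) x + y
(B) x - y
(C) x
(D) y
C

Under the shear T(x,y) = (x, 3x + y):
Substitute the transformed coordinates into each option and compare with the original:
(A) x + y  ->  (x) + (3x + y) = 4x + y   [differs from x + y: not invariant]
(B) x - y  ->  (x) - (3x + y) = -2x - y   [differs from x - y: not invariant]
(C) x  ->  (x) = x   [equals x: invariant]
(D) y  ->  (3x + y) = 3x + y   [differs from y: not invariant]

Only option (C), x, is unchanged by the transformation.
A vertical shear moves points parallel to the y-axis, so the x-coordinate (and any function of x alone) is unchanged.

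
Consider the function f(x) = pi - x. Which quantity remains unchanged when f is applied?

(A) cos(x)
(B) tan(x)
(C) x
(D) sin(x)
D

For f(x) = pi - x:
sin(pi - x) = sin(x), so sine is invariant under this transformation.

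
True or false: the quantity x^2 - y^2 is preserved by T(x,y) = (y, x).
False

Substitute T(x,y) = (y, x) into the expression and compare with the original.

Original: x^2 - y^2
After applying T: (y)^2 - (x)^2 = -x^2 + y^2

This differs from the original x^2 - y^2 (difference: -2x^2 + 2y^2), so the expression is NOT invariant.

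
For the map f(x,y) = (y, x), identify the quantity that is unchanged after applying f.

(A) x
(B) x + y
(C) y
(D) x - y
B

For f(x,y) = (y, x):
After applying f: x' = y, y' = x. So x' + y' = y + x = x + y.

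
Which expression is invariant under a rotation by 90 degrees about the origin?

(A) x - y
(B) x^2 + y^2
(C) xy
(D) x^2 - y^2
B

A rotation by 90 degrees sends (x, y) to (-y, x).
Substitute the transformed coordinates into each option and compare with the original:
(A) x - y  ->  (-y) - (x) = -x - y   [differs from x - y: not invariant]
(B) x^2 + y^2  ->  (-y)^2 + (x)^2 = x^2 + y^2   [equals x^2 + y^2: invariant]
(C) xy  ->  (-y)(x) = -xy   [differs from xy: not invariant]
(D) x^2 - y^2  ->  (-y)^2 - (x)^2 = -x^2 + y^2   [differs from x^2 - y^2: not invariant]

Only option (B), x^2 + y^2, is unchanged by the transformation.
Geometrically, x^2 + y^2 is the squared distance from the origin, which every rotation about the origin preserves.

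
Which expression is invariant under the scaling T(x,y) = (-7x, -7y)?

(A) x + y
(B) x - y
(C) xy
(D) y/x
D

Under the uniform scaling T(x,y) = (-7x, -7y):
Substitute the transformed coordinates into each option and compare with the original:
(A) x + y  ->  (-7x) + (-7y) = -7x - 7y   [differs from x + y: not invariant]
(B) x - y  ->  (-7x) - (-7y) = -7x + 7y   [differs from x - y: not invariant]
(C) xy  ->  (-7x)(-7y) = 49xy   [differs from xy: not invariant]
(D) y/x  ->  (-7y)/(-7x) = y/x   [equals y/x: invariant]

Only option (D), y/x, is unchanged by the transformation.
The common factor -7 cancels in a ratio of coordinates, while sums, products and sums of squares pick up factors of -7 or 49.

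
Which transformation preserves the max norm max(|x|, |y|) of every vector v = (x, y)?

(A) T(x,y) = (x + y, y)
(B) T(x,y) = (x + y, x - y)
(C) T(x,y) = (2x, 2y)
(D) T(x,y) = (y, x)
D

A transformation preserves a norm if ||T(v)|| = ||v|| for every v; a single vector where the norm changes rules an option out.

(A) T(x,y) = (x + y, y): v = (1, 1) has norm max(|1|, |1|) = 1, but T(v) = (2, 1) has norm 2 -- not preserved.
(B) T(x,y) = (x + y, x - y): v = (1, 1) has norm max(|1|, |1|) = 1, but T(v) = (2, 0) has norm 2 -- not preserved.
(C) T(x,y) = (2x, 2y): v = (1, 0) has norm max(|1|, |0|) = 1, but T(v) = (2, 0) has norm 2 -- not preserved.
(D) T(x,y) = (y, x): preserves the norm -- it only permutes the coordinates and/or flips signs, which leaves max(|x|, |y|) unchanged.

Therefore the answer is (D).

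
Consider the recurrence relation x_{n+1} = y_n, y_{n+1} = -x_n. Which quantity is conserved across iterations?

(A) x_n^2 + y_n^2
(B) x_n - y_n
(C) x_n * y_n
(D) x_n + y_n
A

For the recurrence x_{n+1} = y_n, y_{n+1} = -x_n:

x_{n+1}^2 + y_{n+1}^2 = y_n^2 + (-x_n)^2 = x_n^2 + y_n^2
The sum of squares is conserved (like energy in a harmonic oscillator).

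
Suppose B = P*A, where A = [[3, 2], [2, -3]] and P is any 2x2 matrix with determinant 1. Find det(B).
-13

By the multiplicative property of determinants, det(B) = det(P*A) = det(P) * det(A) = det(A),
so the determinant is invariant under multiplication by any determinant-1 matrix; we just need det(A).

det(A) = (3)(-3) - (2)(2) = -9 - 4 = -13

Therefore det(B) = 1 * (-13) = -13.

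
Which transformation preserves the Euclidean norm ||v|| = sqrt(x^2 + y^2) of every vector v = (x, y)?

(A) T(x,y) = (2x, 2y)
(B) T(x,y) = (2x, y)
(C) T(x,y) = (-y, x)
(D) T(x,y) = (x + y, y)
C

A transformation preserves a norm if ||T(v)|| = ||v|| for every v; a single vector where the norm changes rules an option out.

(A) T(x,y) = (2x, 2y): v = (1, 0) has norm sqrt((1)^2 + (0)^2) = 1, but T(v) = (2, 0) has norm 2 -- not preserved.
(B) T(x,y) = (2x, y): v = (1, 0) has norm sqrt((1)^2 + (0)^2) = 1, but T(v) = (2, 0) has norm 2 -- not preserved.
(C) T(x,y) = (-y, x): preserves the norm -- it is an orthogonal map (a rotation/reflection), and (-y)^2 + (x)^2 simplifies to x^2 + y^2.
(D) T(x,y) = (x + y, y): v = (0, 1) has norm sqrt((0)^2 + (1)^2) = 1, but T(v) = (1, 1) has norm sqrt(2) -- not preserved.

Therefore the answer is (C).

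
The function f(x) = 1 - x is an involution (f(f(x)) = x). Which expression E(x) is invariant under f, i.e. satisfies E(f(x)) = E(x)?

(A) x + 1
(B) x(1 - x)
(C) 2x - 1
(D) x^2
B

Replace x by f(x) = 1 - x in each option and simplify. As a quick numerical cross-check, also compare E(4) with E(f(4)) = E(-3).

(A) x + 1  ->  (1 - x) + 1 = 2 - x; check: E(4) = 5 but E(-3) = -2.   [not invariant]
(B) x(1 - x)  ->  (1 - x)(1 - (1 - x)), which simplifies back to x(1 - x); check: E(4) = -12, E(-3) = -12.   [invariant]
(C) 2x - 1  ->  2(1 - x) - 1 = 1 - 2x; check: E(4) = 7 but E(-3) = -7.   [not invariant]
(D) x^2  ->  (1 - x)^2 = (x - 1)^2; check: E(4) = 16 but E(-3) = 9.   [not invariant]

Only (B) is unchanged. E is symmetric under swapping x with f(x) = 1 - x, which is exactly what an involution does.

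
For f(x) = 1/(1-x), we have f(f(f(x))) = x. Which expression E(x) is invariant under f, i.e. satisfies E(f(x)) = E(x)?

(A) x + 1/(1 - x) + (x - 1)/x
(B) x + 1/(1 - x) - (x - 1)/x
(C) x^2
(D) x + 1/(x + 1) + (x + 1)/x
A

Replace x by f(x) = 1/(1 - x) in each option and simplify. As a quick numerical cross-check, also compare E(5) with E(f(5)) = E(-1/4).

(A) x + 1/(1 - x) + (x - 1)/x  ->  (1/(1 - x)) + 1/(1 - (1/(1 - x))) + ((1/(1 - x)) - 1)/(1/(1 - x)), which simplifies back to x + 1/(1 - x) + (x - 1)/x; check: E(5) = 111/20, E(-1/4) = 111/20.   [invariant]
(B) x + 1/(1 - x) - (x - 1)/x  ->  (1/(1 - x)) + 1/(1 - (1/(1 - x))) - ((1/(1 - x)) - 1)/(1/(1 - x)) = (x^2(1 - x) - x + (x - 1)^2)/(x(x - 1)); check: E(5) = 79/20 but E(-1/4) = -89/20.   [not invariant]
(C) x^2  ->  (1/(1 - x))^2 = (x - 1)^(-2); check: E(5) = 25 but E(-1/4) = 1/16.   [not invariant]
(D) x + 1/(x + 1) + (x + 1)/x  ->  (1/(1 - x)) + 1/((1/(1 - x)) + 1) + ((1/(1 - x)) + 1)/(1/(1 - x)) = (-x^3 + 6x^2 - 11x + 7)/(x^2 - 3x + 2); check: E(5) = 191/30 but E(-1/4) = -23/12.   [not invariant]

Only (A) is unchanged. Indeed f(f(x)) = 1/(1 - 1/(1-x)) = (1-x)/(-x) = (x-1)/x, so E(x) = x + f(x) + f(f(x)) is the sum over the whole 3-cycle; applying f just permutes the three terms cyclically (x -> f(x) -> f(f(x)) -> x), leaving the sum unchanged.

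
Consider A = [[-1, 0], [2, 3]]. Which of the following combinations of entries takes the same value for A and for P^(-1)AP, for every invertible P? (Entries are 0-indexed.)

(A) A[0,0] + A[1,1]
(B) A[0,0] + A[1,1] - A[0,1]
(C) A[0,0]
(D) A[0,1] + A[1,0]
A

A[0,0] + A[1,1] is the trace of A. By the cyclic property of the trace, tr(P^(-1)AP) = tr(APP^(-1)) = tr(A), so it is the same for every matrix similar to A.

The other combinations are not similarity invariants. For example, take P = [[2, 1], [1, 1]] (det P = 1), so P^(-1) = [[1, -1], [-1, 2]] and
B = P^(-1)AP = [[-9, -6], [16, 11]].
Evaluating each option on A and on B:
(A) A[0,0] + A[1,1]: 2 for A, 2 for B -> unchanged
(B) A[0,0] + A[1,1] - A[0,1]: 2 for A, 8 for B -> changes
(C) A[0,0]: -1 for A, -9 for B -> changes
(D) A[0,1] + A[1,0]: 2 for A, 10 for B -> changes

Only (A) A[0,0] + A[1,1] = 2 survives (and it does so for every P, not just this one), so it is the invariant.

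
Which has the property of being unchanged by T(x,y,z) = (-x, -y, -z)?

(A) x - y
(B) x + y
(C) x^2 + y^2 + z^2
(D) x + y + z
C

Apply T(x,y,z) = (-x, -y, -z) to each option, i.e. replace (x, y, z) by the transformed coordinates.
Substitute the transformed coordinates into each option and compare with the original:
(A) x - y  ->  (-x) - (-y) = -x + y   [differs from x - y: not invariant]
(B) x + y  ->  (-x) + (-y) = -x - y   [differs from x + y: not invariant]
(C) x^2 + y^2 + z^2  ->  (-x)^2 + (-y)^2 + (-z)^2 = x^2 + y^2 + z^2   [equals x^2 + y^2 + z^2: invariant]
(D) x + y + z  ->  (-x) + (-y) + (-z) = -x - y - z   [differs from x + y + z: not invariant]

Only option (C), x^2 + y^2 + z^2, is unchanged by the transformation.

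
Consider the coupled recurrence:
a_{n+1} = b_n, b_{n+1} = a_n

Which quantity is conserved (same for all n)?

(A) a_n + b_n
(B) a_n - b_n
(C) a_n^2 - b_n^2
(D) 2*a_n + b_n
A

Replace a_n by a_{n+1} = b_n and b_n by b_{n+1} = a_n in each option and simplify:
(A) a_n + b_n  ->  (b_n) + (a_n) = a_n + b_n   [conserved]
(B) a_n - b_n  ->  (b_n) - (a_n) = -a_n + b_n   [not conserved]
(C) a_n^2 - b_n^2  ->  (b_n)^2 - (a_n)^2 = -a_n^2 + b_n^2   [not conserved]
(D) 2*a_n + b_n  ->  2*(b_n) + (a_n) = a_n + 2*b_n   [not conserved]

Only (A) a_n + b_n returns to itself after one step, so it is the conserved quantity.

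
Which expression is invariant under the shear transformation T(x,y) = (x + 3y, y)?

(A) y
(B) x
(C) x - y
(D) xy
A

Under the shear T(x,y) = (x + 3y, y):
Substitute the transformed coordinates into each option and compare with the original:
(A) y  ->  (y) = y   [equals y: invariant]
(B) x  ->  (x + 3y) = x + 3y   [differs from x: not invariant]
(C) x - y  ->  (x + 3y) - (y) = x + 2y   [differs from x - y: not invariant]
(D) xy  ->  (x + 3y)(y) = xy + 3y^2   [differs from xy: not invariant]

Only option (A), y, is unchanged by the transformation.
A horizontal shear moves points parallel to the x-axis, so the y-coordinate (and any function of y alone) is unchanged.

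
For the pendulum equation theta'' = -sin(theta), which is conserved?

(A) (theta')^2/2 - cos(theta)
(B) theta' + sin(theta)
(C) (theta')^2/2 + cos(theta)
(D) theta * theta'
A

A first integral I satisfies dI/dt = 0 along every solution. Differentiate each option and use the equation of motion:
(A) d/dt[(theta')^2/2 - cos(theta)] = theta' theta'' + sin(theta) theta' = theta'(-sin(theta)) + theta' sin(theta) = 0
(B) d/dt[theta' + sin(theta)] = theta'' + cos(theta) theta' = -sin(theta) + theta' cos(theta), not identically 0
(C) d/dt[(theta')^2/2 + cos(theta)] = theta' theta'' - sin(theta) theta' = -2 theta' sin(theta), not identically 0
(D) d/dt[theta * theta'] = (theta')^2 + theta theta'' = (theta')^2 - theta sin(theta), not identically 0

Only (A) has zero time-derivative. This is the total energy: kinetic (theta')^2/2 plus potential -cos(theta).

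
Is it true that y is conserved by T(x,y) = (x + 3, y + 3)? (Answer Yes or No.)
No

Substitute T(x,y) = (x + 3, y + 3) into the expression and compare with the original.

Original: y
After applying T: (y + 3) = y + 3

This differs from the original y (difference: 3), so the expression is NOT invariant.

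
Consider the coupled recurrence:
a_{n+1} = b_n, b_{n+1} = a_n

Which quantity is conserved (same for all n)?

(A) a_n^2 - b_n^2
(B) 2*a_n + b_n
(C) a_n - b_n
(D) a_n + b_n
D

Replace a_n by a_{n+1} = b_n and b_n by b_{n+1} = a_n in each option and simplify:
(A) a_n^2 - b_n^2  ->  (b_n)^2 - (a_n)^2 = -a_n^2 + b_n^2   [not conserved]
(B) 2*a_n + b_n  ->  2*(b_n) + (a_n) = a_n + 2*b_n   [not conserved]
(C) a_n - b_n  ->  (b_n) - (a_n) = -a_n + b_n   [not conserved]
(D) a_n + b_n  ->  (b_n) + (a_n) = a_n + b_n   [conserved]

Only (D) a_n + b_n returns to itself after one step, so it is the conserved quantity.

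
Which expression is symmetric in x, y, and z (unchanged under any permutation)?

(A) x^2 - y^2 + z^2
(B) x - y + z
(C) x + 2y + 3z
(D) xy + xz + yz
D

A symmetric expression is unchanged when the variables are permuted; here the transformation to test is the swap (x, y) -> (y, x).
A symmetric expression must survive every permutation; the single swap x <-> y already eliminates the distractors, and the keyed expression is also unchanged by x <-> z and y <-> z (each variable enters it in exactly the same way).
Substitute the transformed coordinates into each option and compare with the original:
(A) x^2 - y^2 + z^2  ->  (y)^2 - (x)^2 + z^2 = -x^2 + y^2 + z^2   [differs from x^2 - y^2 + z^2: not invariant]
(B) x - y + z  ->  (y) - (x) + z = -x + y + z   [differs from x - y + z: not invariant]
(C) x + 2y + 3z  ->  (y) + 2(x) + 3z = 2x + y + 3z   [differs from x + 2y + 3z: not invariant]
(D) xy + xz + yz  ->  (y)(x) + (y)z + (x)z = xy + xz + yz   [equals xy + xz + yz: invariant]

Only option (D), xy + xz + yz, is unchanged by the transformation.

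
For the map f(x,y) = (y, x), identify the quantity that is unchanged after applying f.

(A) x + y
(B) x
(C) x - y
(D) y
A

For f(x,y) = (y, x):
After applying f: x' = y, y' = x. So x' + y' = y + x = x + y.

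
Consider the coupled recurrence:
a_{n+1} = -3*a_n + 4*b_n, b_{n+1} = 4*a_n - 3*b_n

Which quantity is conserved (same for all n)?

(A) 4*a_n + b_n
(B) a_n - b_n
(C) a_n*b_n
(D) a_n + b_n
D

Replace a_n by a_{n+1} = -3*a_n + 4*b_n and b_n by b_{n+1} = 4*a_n - 3*b_n in each option and simplify:
(A) 4*a_n + b_n  ->  4*(-3*a_n + 4*b_n) + (4*a_n - 3*b_n) = -8*a_n + 13*b_n   [not conserved]
(B) a_n - b_n  ->  (-3*a_n + 4*b_n) - (4*a_n - 3*b_n) = -7*a_n + 7*b_n   [not conserved]
(C) a_n*b_n  ->  (-3*a_n + 4*b_n)*(4*a_n - 3*b_n) = -12*a_n^2 + 25*a_n*b_n - 12*b_n^2   [not conserved]
(D) a_n + b_n  ->  (-3*a_n + 4*b_n) + (4*a_n - 3*b_n) = a_n + b_n   [conserved]

Only (D) a_n + b_n returns to itself after one step, so it is the conserved quantity.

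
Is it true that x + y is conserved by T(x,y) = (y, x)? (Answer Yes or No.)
Yes

Substitute T(x,y) = (y, x) into the expression and compare with the original.

Original: x + y
After applying T: (y) + (x) = x + y

This is identical to the original x + y, so the expression is invariant.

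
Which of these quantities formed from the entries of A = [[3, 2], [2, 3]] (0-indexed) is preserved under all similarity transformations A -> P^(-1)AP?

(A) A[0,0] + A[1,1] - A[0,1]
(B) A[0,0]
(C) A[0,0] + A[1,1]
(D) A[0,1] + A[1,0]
C

A[0,0] + A[1,1] is the trace of A. By the cyclic property of the trace, tr(P^(-1)AP) = tr(APP^(-1)) = tr(A), so it is the same for every matrix similar to A.

The other combinations are not similarity invariants. For example, take P = [[1, -1], [0, 1]] (det P = 1), so P^(-1) = [[1, 1], [0, 1]] and
B = P^(-1)AP = [[5, 0], [2, 1]].
Evaluating each option on A and on B:
(A) A[0,0] + A[1,1] - A[0,1]: 4 for A, 6 for B -> changes
(B) A[0,0]: 3 for A, 5 for B -> changes
(C) A[0,0] + A[1,1]: 6 for A, 6 for B -> unchanged
(D) A[0,1] + A[1,0]: 4 for A, 2 for B -> changes

Only (C) A[0,0] + A[1,1] = 6 survives (and it does so for every P, not just this one), so it is the invariant.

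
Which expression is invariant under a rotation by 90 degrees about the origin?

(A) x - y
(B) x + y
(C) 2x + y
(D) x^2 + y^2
D

A rotation by 90 degrees sends (x, y) to (-y, x).
Substitute the transformed coordinates into each option and compare with the original:
(A) x - y  ->  (-y) - (x) = -x - y   [differs from x - y: not invariant]
(B) x + y  ->  (-y) + (x) = x - y   [differs from x + y: not invariant]
(C) 2x + y  ->  2(-y) + (x) = x - 2y   [differs from 2x + y: not invariant]
(D) x^2 + y^2  ->  (-y)^2 + (x)^2 = x^2 + y^2   [equals x^2 + y^2: invariant]

Only option (D), x^2 + y^2, is unchanged by the transformation.
Geometrically, x^2 + y^2 is the squared distance from the origin, which every rotation about the origin preserves.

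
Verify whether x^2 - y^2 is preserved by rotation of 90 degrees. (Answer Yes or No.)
No

Applying rotation by 90 degrees: x' = x*cos(90 degrees) - y*sin(90 degrees) = -y, y' = x*sin(90 degrees) + y*cos(90 degrees) = x

Substituting into x^2 - y^2:
(-y)^2 - (x)^2
= -x^2 + y^2

This differs from the original expression x^2 - y^2, so it is NOT invariant.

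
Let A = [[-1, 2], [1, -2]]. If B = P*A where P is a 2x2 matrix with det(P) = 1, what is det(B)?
0

By the multiplicative property of determinants, det(B) = det(P*A) = det(P) * det(A) = det(A),
so the determinant is invariant under multiplication by any determinant-1 matrix; we just need det(A).

det(A) = (-1)(-2) - (2)(1) = 2 - 2 = 0

Therefore det(B) = 1 * 0 = 0.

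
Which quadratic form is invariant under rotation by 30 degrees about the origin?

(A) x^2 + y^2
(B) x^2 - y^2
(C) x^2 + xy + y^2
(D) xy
A

Rotation by 30 degrees sends (x, y) to (sqrt(3)x/2 - y/2, x/2 + sqrt(3)y/2).
Substitute the transformed coordinates into each option and compare with the original:
(A) x^2 + y^2  ->  (sqrt(3)x/2 - y/2)^2 + (x/2 + sqrt(3)y/2)^2 = x^2 + y^2   [equals x^2 + y^2: invariant]
(B) x^2 - y^2  ->  (sqrt(3)x/2 - y/2)^2 - (x/2 + sqrt(3)y/2)^2 = x^2/2 - sqrt(3)xy - y^2/2   [differs from x^2 - y^2: not invariant]
(C) x^2 + xy + y^2  ->  (sqrt(3)x/2 - y/2)^2 + (sqrt(3)x/2 - y/2)(x/2 + sqrt(3)y/2) + (x/2 + sqrt(3)y/2)^2 = sqrt(3)x^2/4 + x^2 + xy/2 - sqrt(3)y^2/4 + y^2   [differs from x^2 + xy + y^2: not invariant]
(D) xy  ->  (sqrt(3)x/2 - y/2)(x/2 + sqrt(3)y/2) = sqrt(3)x^2/4 + xy/2 - sqrt(3)y^2/4   [differs from xy: not invariant]

Only option (A), x^2 + y^2, is unchanged by the transformation.
x^2 + y^2 is the squared distance from the origin, which rotations preserve.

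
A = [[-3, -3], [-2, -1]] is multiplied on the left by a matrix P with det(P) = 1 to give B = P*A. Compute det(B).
-3

By the multiplicative property of determinants, det(B) = det(P*A) = det(P) * det(A) = det(A),
so the determinant is invariant under multiplication by any determinant-1 matrix; we just need det(A).

det(A) = (-3)(-1) - (-3)(-2) = 3 - 6 = -3

Therefore det(B) = 1 * (-3) = -3.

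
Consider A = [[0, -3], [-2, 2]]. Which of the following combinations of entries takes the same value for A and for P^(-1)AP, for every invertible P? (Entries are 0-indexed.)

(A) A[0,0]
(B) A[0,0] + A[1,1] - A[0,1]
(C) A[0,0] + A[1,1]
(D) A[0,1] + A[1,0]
C

A[0,0] + A[1,1] is the trace of A. By the cyclic property of the trace, tr(P^(-1)AP) = tr(APP^(-1)) = tr(A), so it is the same for every matrix similar to A.

The other combinations are not similarity invariants. For example, take P = [[1, 1], [1, 2]] (det P = 1), so P^(-1) = [[2, -1], [-1, 1]] and
B = P^(-1)AP = [[-6, -14], [3, 8]].
Evaluating each option on A and on B:
(A) A[0,0]: 0 for A, -6 for B -> changes
(B) A[0,0] + A[1,1] - A[0,1]: 5 for A, 16 for B -> changes
(C) A[0,0] + A[1,1]: 2 for A, 2 for B -> unchanged
(D) A[0,1] + A[1,0]: -5 for A, -11 for B -> changes

Only (C) A[0,0] + A[1,1] = 2 survives (and it does so for every P, not just this one), so it is the invariant.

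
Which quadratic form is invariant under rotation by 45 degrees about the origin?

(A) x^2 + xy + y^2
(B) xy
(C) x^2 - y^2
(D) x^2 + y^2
D

Rotation by 45 degrees sends (x, y) to (sqrt(2)x/2 - sqrt(2)y/2, sqrt(2)x/2 + sqrt(2)y/2).
Substitute the transformed coordinates into each option and compare with the original:
(A) x^2 + xy + y^2  ->  (sqrt(2)x/2 - sqrt(2)y/2)^2 + (sqrt(2)x/2 - sqrt(2)y/2)(sqrt(2)x/2 + sqrt(2)y/2) + (sqrt(2)x/2 + sqrt(2)y/2)^2 = 3x^2/2 + y^2/2   [differs from x^2 + xy + y^2: not invariant]
(B) xy  ->  (sqrt(2)x/2 - sqrt(2)y/2)(sqrt(2)x/2 + sqrt(2)y/2) = x^2/2 - y^2/2   [differs from xy: not invariant]
(C) x^2 - y^2  ->  (sqrt(2)x/2 - sqrt(2)y/2)^2 - (sqrt(2)x/2 + sqrt(2)y/2)^2 = -2xy   [differs from x^2 - y^2: not invariant]
(D) x^2 + y^2  ->  (sqrt(2)x/2 - sqrt(2)y/2)^2 + (sqrt(2)x/2 + sqrt(2)y/2)^2 = x^2 + y^2   [equals x^2 + y^2: invariant]

Only option (D), x^2 + y^2, is unchanged by the transformation.
x^2 + y^2 is the squared distance from the origin, which rotations preserve.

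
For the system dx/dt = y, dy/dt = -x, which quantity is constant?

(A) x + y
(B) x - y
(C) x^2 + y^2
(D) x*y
C

A first integral I satisfies dI/dt = 0 along every solution. Differentiate each option and use the equation of motion:
(A) d/dt[x + y] = y + (-x) = y - x, not identically 0
(B) d/dt[x - y] = y - (-x) = x + y, not identically 0
(C) d/dt[x^2 + y^2] = 2x*dx/dt + 2y*dy/dt = 2x*y + 2y*(-x) = 0
(D) d/dt[x*y] = (dx/dt)y + x(dy/dt) = y^2 - x^2, not identically 0

Only (C) has zero time-derivative. So x^2 + y^2 (the squared radius; trajectories are circles) is the conserved quantity.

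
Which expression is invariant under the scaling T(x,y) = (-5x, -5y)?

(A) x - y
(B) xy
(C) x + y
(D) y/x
D

Under the uniform scaling T(x,y) = (-5x, -5y):
Substitute the transformed coordinates into each option and compare with the original:
(A) x - y  ->  (-5x) - (-5y) = -5x + 5y   [differs from x - y: not invariant]
(B) xy  ->  (-5x)(-5y) = 25xy   [differs from xy: not invariant]
(C) x + y  ->  (-5x) + (-5y) = -5x - 5y   [differs from x + y: not invariant]
(D) y/x  ->  (-5y)/(-5x) = y/x   [equals y/x: invariant]

Only option (D), y/x, is unchanged by the transformation.
The common factor -5 cancels in a ratio of coordinates, while sums, products and sums of squares pick up factors of -5 or 25.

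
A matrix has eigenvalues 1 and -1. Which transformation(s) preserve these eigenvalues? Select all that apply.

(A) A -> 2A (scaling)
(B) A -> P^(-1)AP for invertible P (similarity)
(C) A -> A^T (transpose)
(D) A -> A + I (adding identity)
B and C

Eigenvalues are preserved by:
1. Similarity transformations: A -> P^(-1)AP (same characteristic polynomial)
2. Transpose: A^T has the same eigenvalues as A

Eigenvalues are NOT preserved by:
- Adding identity: eigenvalues become 1+1, -1+1
- Scaling: eigenvalues become 2, -2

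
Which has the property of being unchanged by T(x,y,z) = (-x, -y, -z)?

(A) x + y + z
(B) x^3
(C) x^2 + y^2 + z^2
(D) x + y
C

Apply T(x,y,z) = (-x, -y, -z) to each option, i.e. replace (x, y, z) by the transformed coordinates.
Substitute the transformed coordinates into each option and compare with the original:
(A) x + y + z  ->  (-x) + (-y) + (-z) = -x - y - z   [differs from x + y + z: not invariant]
(B) x^3  ->  (-x)^3 = -x^3   [differs from x^3: not invariant]
(C) x^2 + y^2 + z^2  ->  (-x)^2 + (-y)^2 + (-z)^2 = x^2 + y^2 + z^2   [equals x^2 + y^2 + z^2: invariant]
(D) x + y  ->  (-x) + (-y) = -x - y   [differs from x + y: not invariant]

Only option (C), x^2 + y^2 + z^2, is unchanged by the transformation.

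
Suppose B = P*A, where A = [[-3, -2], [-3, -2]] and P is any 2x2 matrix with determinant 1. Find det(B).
0

By the multiplicative property of determinants, det(B) = det(P*A) = det(P) * det(A) = det(A),
so the determinant is invariant under multiplication by any determinant-1 matrix; we just need det(A).

det(A) = (-3)(-2) - (-2)(-3) = 6 - 6 = 0

Therefore det(B) = 1 * 0 = 0.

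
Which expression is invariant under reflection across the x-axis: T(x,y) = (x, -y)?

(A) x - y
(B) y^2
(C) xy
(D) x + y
B

The map is reflection across the x-axis: T(x,y) = (x, -y).
Substitute the transformed coordinates into each option and compare with the original:
(A) x - y  ->  (x) - (-y) = x + y   [differs from x - y: not invariant]
(B) y^2  ->  (-y)^2 = y^2   [equals y^2: invariant]
(C) xy  ->  (x)(-y) = -xy   [differs from xy: not invariant]
(D) x + y  ->  (x) + (-y) = x - y   [differs from x + y: not invariant]

Only option (B), y^2, is unchanged by the transformation.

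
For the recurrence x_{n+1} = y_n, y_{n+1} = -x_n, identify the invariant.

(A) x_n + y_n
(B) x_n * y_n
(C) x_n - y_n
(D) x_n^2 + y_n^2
D

For the recurrence x_{n+1} = y_n, y_{n+1} = -x_n:

x_{n+1}^2 + y_{n+1}^2 = y_n^2 + (-x_n)^2 = x_n^2 + y_n^2
The sum of squares is conserved (like energy in a harmonic oscillator).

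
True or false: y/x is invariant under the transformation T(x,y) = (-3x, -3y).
True

Substitute T(x,y) = (-3x, -3y) into the expression and compare with the original.

Original: y/x
After applying T: (-3y)/(-3x) = y/x

This is identical to the original y/x, so the expression is invariant.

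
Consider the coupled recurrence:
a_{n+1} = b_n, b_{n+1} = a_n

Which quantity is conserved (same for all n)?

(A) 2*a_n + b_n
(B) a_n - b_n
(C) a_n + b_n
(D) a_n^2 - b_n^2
C

Replace a_n by a_{n+1} = b_n and b_n by b_{n+1} = a_n in each option and simplify:
(A) 2*a_n + b_n  ->  2*(b_n) + (a_n) = a_n + 2*b_n   [not conserved]
(B) a_n - b_n  ->  (b_n) - (a_n) = -a_n + b_n   [not conserved]
(C) a_n + b_n  ->  (b_n) + (a_n) = a_n + b_n   [conserved]
(D) a_n^2 - b_n^2  ->  (b_n)^2 - (a_n)^2 = -a_n^2 + b_n^2   [not conserved]

Only (C) a_n + b_n returns to itself after one step, so it is the conserved quantity.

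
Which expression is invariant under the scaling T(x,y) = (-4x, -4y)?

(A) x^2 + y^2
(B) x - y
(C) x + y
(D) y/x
D

Under the uniform scaling T(x,y) = (-4x, -4y):
Substitute the transformed coordinates into each option and compare with the original:
(A) x^2 + y^2  ->  (-4x)^2 + (-4y)^2 = 16x^2 + 16y^2   [differs from x^2 + y^2: not invariant]
(B) x - y  ->  (-4x) - (-4y) = -4x + 4y   [differs from x - y: not invariant]
(C) x + y  ->  (-4x) + (-4y) = -4x - 4y   [differs from x + y: not invariant]
(D) y/x  ->  (-4y)/(-4x) = y/x   [equals y/x: invariant]

Only option (D), y/x, is unchanged by the transformation.
The common factor -4 cancels in a ratio of coordinates, while sums, products and sums of squares pick up factors of -4 or 16.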